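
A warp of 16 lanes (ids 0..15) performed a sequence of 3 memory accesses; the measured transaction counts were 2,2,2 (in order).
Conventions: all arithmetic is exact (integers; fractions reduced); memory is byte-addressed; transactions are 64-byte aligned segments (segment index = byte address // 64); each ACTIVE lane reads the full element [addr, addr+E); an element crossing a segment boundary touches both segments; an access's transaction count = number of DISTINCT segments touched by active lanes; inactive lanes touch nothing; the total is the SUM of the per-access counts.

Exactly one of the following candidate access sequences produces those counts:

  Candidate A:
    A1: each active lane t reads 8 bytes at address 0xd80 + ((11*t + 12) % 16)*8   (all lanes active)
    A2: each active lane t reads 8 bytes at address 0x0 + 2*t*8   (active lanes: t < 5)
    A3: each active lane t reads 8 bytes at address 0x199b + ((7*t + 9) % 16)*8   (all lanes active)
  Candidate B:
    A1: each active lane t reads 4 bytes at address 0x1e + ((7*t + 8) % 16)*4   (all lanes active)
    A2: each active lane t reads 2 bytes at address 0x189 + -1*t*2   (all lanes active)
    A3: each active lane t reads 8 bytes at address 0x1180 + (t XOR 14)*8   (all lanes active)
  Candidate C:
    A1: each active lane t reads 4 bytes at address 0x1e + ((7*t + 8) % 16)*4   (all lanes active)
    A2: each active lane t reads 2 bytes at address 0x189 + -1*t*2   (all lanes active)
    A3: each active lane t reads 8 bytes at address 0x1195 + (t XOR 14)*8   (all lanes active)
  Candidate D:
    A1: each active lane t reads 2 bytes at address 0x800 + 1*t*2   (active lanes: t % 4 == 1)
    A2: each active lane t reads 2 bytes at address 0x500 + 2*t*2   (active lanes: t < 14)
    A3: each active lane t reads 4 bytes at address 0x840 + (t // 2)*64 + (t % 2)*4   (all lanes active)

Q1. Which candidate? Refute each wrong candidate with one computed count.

A: A3 gives 3 transactions, not 2
C: A3 gives 3 transactions, not 2
D: A1 gives 1 transaction, not 2
B: all counts match (2,2,2)

Answer: B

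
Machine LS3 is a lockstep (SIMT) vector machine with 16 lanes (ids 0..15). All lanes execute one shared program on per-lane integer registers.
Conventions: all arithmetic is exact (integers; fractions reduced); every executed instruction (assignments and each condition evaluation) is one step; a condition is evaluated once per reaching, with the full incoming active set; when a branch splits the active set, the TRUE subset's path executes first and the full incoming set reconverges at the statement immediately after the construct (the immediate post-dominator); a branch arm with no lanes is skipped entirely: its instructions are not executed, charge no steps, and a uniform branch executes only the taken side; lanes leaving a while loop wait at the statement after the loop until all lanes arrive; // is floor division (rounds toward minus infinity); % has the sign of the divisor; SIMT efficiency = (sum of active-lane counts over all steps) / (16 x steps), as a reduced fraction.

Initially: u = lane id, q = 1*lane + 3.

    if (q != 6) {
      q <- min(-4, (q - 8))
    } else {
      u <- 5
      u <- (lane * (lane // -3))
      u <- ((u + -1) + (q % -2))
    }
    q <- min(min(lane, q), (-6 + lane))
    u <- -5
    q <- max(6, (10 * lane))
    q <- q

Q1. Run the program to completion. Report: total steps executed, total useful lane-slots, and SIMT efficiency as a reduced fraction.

Answer: 9 steps, 98 useful, 49/72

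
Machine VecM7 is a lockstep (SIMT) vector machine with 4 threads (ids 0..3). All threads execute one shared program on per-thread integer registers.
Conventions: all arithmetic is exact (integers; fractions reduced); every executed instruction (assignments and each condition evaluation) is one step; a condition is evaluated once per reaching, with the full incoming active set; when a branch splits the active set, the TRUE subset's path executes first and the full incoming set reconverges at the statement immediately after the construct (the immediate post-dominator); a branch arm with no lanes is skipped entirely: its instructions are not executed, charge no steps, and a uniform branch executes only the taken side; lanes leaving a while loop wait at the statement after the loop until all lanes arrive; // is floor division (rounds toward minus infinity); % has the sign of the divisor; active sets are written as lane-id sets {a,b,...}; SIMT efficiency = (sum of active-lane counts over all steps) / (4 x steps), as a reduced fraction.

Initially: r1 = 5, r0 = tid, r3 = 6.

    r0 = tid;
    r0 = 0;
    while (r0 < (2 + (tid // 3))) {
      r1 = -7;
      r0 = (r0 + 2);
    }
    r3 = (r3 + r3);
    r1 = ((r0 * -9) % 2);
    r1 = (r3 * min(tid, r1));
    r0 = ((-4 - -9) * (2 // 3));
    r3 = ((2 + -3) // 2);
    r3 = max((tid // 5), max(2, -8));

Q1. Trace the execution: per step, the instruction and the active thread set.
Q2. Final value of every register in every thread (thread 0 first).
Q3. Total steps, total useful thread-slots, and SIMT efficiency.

step 0: r0 <- tid                    {0,1,2,3}
step 1: r0 <- 0                      {0,1,2,3}
step 2: eval (r0 < (2 + (tid // 3))) {0,1,2,3}
step 3: r1 <- -7                     {0,1,2,3}
step 4: r0 <- (r0 + 2)               {0,1,2,3}
step 5: eval (r0 < (2 + (tid // 3))) {0,1,2,3}
step 6: r1 <- -7                     {3}
step 7: r0 <- (r0 + 2)               {3}
step 8: eval (r0 < (2 + (tid // 3))) {3}
step 9: r3 <- (r3 + r3)              {0,1,2,3}
step 10: r1 <- ((r0 * -9) % 2)        {0,1,2,3}
step 11: r1 <- (r3 * min(tid, r1))    {0,1,2,3}
step 12: r0 <- ((-4 - -9) * (2 // 3)) {0,1,2,3}
step 13: r3 <- ((2 + -3) // 2)        {0,1,2,3}
step 14: r3 <- max((tid // 5), max(2, -8)) {0,1,2,3}

Answer: 15 steps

r1: 0,0,0,0
r0: 0,0,0,0
r3: 2,2,2,2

steps = 15; useful = 51; efficiency = 51/60 = 17/20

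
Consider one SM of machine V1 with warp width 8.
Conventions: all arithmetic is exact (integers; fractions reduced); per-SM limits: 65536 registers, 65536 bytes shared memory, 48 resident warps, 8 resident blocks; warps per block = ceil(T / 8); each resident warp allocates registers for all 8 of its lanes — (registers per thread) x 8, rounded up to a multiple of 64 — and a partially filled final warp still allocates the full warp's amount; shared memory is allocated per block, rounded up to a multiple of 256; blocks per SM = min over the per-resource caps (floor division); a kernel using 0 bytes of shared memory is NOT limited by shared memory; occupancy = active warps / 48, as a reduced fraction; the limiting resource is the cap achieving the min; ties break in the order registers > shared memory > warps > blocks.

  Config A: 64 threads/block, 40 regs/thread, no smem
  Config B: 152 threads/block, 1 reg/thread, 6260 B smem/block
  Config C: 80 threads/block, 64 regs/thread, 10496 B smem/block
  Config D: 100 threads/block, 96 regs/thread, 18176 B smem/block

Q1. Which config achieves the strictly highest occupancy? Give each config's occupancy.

occupancies: A 1, B 19/24, C 5/6, D 13/16

Answer: A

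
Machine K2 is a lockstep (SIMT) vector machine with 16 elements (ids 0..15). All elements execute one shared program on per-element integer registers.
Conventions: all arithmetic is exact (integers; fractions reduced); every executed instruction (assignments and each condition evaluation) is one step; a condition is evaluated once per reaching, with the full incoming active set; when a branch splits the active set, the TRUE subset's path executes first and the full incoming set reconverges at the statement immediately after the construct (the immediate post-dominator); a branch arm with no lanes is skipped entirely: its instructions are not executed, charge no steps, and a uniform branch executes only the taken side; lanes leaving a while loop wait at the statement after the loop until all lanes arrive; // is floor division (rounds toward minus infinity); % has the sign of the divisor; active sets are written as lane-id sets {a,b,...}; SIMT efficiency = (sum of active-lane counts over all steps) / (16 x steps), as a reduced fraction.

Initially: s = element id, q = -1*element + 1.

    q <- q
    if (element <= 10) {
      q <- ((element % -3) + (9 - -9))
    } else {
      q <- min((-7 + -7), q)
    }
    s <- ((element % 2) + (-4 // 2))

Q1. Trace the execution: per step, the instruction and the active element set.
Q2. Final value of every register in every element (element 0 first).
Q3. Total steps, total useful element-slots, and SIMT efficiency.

step 0: q <- q                       {0,1,2,3,4,5,6,7,8,9,10,11,12,13,14,15}
step 1: eval (element <= 10)         {0,1,2,3,4,5,6,7,8,9,10,11,12,13,14,15}
step 2: q <- ((element % -3) + (9 - -9)) {0,1,2,3,4,5,6,7,8,9,10}
step 3: q <- min((-7 + -7), q)       {11,12,13,14,15}
step 4: s <- ((element % 2) + (-4 // 2)) {0,1,2,3,4,5,6,7,8,9,10,11,12,13,14,15}

Answer: 5 steps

s: -2,-1,-2,-1,-2,-1,-2,-1,-2,-1,-2,-1,-2,-1,-2,-1
q: 18,16,17,18,16,17,18,16,17,18,16,-14,-14,-14,-14,-14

steps = 5; useful = 64; efficiency = 64/80 = 4/5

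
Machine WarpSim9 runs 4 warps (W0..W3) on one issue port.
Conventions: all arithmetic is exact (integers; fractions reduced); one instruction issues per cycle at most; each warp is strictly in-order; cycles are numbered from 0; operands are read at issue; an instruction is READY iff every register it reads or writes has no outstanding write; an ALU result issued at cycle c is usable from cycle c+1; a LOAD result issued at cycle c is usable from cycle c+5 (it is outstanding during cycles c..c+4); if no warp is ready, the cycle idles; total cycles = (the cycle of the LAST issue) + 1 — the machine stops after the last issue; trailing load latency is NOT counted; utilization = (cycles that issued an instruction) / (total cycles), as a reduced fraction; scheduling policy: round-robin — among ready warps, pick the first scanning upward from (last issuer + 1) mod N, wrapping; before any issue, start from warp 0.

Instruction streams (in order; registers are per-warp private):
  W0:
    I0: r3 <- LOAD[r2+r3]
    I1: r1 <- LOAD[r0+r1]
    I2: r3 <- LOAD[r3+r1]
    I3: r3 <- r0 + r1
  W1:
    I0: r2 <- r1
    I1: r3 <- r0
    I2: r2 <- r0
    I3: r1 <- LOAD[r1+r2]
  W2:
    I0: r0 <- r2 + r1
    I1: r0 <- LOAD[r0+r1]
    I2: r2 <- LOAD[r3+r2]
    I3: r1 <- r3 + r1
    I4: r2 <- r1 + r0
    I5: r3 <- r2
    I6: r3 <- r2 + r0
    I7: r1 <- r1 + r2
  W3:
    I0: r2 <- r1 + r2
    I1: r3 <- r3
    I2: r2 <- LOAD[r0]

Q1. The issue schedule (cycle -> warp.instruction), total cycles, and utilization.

cycle 0: W0.I0
cycle 1: W1.I0
cycle 2: W2.I0
cycle 3: W3.I0
cycle 4: W0.I1
cycle 5: W1.I1
cycle 6: W2.I1
cycle 7: W3.I1
cycle 8: W1.I2
cycle 9: W2.I2
cycle 10: W3.I2
cycle 11: W0.I2
cycle 12: W1.I3
cycle 13: W2.I3
cycle 14: W2.I4
cycle 15: W2.I5
cycle 16: W0.I3
cycle 17: W2.I6
cycle 18: W2.I7

Answer: 19 cycles, utilization 1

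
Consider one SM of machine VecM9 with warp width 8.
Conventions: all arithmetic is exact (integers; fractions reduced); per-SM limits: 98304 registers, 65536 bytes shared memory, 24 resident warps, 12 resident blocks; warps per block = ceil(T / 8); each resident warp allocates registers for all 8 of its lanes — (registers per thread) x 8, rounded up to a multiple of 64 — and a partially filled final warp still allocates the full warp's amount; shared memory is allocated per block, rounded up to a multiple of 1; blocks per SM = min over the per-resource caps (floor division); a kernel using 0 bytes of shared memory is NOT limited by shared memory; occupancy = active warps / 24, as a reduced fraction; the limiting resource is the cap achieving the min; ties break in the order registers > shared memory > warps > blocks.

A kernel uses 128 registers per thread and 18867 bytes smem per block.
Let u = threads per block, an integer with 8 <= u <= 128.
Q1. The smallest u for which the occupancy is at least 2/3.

Answer: u = 41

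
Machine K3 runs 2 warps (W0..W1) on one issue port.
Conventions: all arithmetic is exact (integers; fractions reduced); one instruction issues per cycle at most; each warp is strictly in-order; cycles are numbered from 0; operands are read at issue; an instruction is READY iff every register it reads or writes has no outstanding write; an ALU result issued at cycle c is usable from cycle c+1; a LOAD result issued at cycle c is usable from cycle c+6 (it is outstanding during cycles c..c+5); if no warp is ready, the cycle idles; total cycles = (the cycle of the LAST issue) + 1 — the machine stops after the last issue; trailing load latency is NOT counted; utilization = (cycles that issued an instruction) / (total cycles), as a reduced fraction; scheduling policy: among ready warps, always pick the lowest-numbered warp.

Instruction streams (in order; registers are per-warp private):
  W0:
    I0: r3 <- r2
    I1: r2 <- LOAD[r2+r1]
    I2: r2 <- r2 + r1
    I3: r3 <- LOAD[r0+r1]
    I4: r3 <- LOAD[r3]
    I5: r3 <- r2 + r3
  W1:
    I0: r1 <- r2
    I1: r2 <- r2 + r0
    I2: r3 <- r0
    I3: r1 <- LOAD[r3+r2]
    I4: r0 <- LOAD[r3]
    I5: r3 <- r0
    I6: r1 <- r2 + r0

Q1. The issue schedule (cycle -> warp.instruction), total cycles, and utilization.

cycle 0: W0.I0
cycle 1: W0.I1
cycle 2: W1.I0
cycle 3: W1.I1
cycle 4: W1.I2
cycle 5: W1.I3
cycle 6: W1.I4
cycle 7: W0.I2
cycle 8: W0.I3
cycle 9: idle
cycle 10: idle
cycle 11: idle
cycle 12: W1.I5
cycle 13: W1.I6
cycle 14: W0.I4
cycle 15: idle
cycle 16: idle
cycle 17: idle
cycle 18: idle
cycle 19: idle
cycle 20: W0.I5

Answer: 21 cycles, utilization 13/21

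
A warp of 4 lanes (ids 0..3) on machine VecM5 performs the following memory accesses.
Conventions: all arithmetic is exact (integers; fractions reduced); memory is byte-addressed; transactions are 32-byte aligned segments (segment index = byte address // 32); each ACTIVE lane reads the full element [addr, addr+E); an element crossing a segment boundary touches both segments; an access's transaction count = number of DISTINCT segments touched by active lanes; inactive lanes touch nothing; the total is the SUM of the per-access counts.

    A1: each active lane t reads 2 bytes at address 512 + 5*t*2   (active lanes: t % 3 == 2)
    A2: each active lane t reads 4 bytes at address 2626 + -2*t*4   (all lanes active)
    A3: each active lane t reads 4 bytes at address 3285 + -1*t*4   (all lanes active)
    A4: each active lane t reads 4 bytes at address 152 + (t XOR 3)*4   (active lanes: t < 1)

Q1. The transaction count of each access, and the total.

A1: 1 transaction
A2: 2 transactions
A3: 1 transaction
A4: 1 transaction

Answer: 1,2,1,1; total 5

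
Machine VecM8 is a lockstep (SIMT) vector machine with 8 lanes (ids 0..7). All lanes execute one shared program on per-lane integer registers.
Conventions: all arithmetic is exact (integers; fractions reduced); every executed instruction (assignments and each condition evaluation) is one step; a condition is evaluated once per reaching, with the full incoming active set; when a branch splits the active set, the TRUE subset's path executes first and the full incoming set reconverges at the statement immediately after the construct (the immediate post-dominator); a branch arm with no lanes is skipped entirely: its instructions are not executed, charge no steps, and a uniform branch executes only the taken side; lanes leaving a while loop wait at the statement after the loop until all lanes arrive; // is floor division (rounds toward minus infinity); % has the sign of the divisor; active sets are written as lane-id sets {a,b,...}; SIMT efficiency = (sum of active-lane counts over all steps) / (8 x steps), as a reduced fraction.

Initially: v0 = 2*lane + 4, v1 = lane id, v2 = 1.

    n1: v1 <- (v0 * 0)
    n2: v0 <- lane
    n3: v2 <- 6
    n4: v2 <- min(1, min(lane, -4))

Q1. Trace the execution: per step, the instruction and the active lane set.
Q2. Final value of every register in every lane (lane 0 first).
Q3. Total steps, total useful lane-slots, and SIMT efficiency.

step 0: v1 <- (v0 * 0)               {0,1,2,3,4,5,6,7}
step 1: v0 <- lane                   {0,1,2,3,4,5,6,7}
step 2: v2 <- 6                      {0,1,2,3,4,5,6,7}
step 3: v2 <- min(1, min(lane, -4))  {0,1,2,3,4,5,6,7}

Answer: 4 steps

v0: 0,1,2,3,4,5,6,7
v1: 0,0,0,0,0,0,0,0
v2: -4,-4,-4,-4,-4,-4,-4,-4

steps = 4; useful = 32; efficiency = 32/32 = 1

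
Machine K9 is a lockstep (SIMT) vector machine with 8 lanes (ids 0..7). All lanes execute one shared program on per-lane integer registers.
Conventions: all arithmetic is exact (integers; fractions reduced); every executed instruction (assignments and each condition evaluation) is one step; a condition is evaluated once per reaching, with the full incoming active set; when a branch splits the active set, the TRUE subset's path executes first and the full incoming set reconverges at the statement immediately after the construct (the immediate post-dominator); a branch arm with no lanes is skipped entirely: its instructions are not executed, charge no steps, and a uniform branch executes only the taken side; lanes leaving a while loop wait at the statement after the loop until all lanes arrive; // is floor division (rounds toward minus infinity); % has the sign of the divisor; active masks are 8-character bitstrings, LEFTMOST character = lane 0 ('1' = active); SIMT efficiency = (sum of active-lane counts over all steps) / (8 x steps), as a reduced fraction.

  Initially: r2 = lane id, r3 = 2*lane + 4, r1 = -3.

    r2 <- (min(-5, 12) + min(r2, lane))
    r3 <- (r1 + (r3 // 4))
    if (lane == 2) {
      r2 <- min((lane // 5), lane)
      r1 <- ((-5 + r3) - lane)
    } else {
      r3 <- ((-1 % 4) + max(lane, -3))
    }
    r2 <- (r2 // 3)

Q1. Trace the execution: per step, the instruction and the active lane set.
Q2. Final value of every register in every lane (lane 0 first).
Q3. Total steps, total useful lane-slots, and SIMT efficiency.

step 0: r2 <- (min(-5, 12) + min(r2, lane)) 11111111
step 1: r3 <- (r1 + (r3 // 4))       11111111
step 2: eval (lane == 2)             11111111
step 3: r2 <- min((lane // 5), lane) 00100000
step 4: r1 <- ((-5 + r3) - lane)     00100000
step 5: r3 <- ((-1 % 4) + max(lane, -3)) 11011111
step 6: r2 <- (r2 // 3)              11111111

Answer: 7 steps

r2: -2,-2,0,-1,-1,0,0,0
r3: 3,4,-1,6,7,8,9,10
r1: -3,-3,-8,-3,-3,-3,-3,-3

steps = 7; useful = 41; efficiency = 41/56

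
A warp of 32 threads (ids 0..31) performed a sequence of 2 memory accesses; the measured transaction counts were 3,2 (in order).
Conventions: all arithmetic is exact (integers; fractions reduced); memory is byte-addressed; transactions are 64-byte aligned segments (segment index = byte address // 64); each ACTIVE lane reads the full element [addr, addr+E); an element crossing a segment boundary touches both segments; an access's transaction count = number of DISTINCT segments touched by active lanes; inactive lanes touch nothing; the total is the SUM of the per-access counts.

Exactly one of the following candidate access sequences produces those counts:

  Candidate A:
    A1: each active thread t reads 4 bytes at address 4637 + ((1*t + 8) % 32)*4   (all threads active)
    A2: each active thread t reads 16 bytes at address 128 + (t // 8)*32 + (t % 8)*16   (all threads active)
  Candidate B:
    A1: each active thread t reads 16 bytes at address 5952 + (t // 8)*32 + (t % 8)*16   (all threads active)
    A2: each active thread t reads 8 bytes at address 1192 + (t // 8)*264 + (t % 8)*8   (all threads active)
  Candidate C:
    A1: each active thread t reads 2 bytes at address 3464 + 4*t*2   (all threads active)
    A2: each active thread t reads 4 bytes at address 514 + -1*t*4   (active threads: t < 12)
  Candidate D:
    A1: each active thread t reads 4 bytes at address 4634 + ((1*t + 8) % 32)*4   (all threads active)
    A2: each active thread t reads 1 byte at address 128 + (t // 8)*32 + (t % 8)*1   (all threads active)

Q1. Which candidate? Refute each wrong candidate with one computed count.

A: A2 gives 4 transactions, not 2
B: A1 gives 4 transactions, not 3
C: A1 gives 5 transactions, not 3
D: all counts match (3,2)

Answer: D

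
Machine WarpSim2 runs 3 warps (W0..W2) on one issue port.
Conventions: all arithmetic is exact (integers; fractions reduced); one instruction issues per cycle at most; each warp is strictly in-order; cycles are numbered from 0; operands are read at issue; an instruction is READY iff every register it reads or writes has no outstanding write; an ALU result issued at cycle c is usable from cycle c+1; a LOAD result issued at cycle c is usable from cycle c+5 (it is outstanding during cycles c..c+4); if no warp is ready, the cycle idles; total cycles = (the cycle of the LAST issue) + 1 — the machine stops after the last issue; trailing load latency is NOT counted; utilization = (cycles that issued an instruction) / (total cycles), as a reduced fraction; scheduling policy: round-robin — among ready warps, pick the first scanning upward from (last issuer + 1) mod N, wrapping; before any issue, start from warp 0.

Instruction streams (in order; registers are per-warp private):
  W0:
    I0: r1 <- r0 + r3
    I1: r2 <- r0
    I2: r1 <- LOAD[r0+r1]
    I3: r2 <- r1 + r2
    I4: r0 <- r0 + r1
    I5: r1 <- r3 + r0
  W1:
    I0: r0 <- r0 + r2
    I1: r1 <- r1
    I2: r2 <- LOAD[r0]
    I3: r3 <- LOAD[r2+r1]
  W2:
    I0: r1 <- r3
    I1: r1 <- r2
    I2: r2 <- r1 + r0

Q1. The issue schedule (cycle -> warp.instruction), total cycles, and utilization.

cycle 0: W0.I0
cycle 1: W1.I0
cycle 2: W2.I0
cycle 3: W0.I1
cycle 4: W1.I1
cycle 5: W2.I1
cycle 6: W0.I2
cycle 7: W1.I2
cycle 8: W2.I2
cycle 9: idle
cycle 10: idle
cycle 11: W0.I3
cycle 12: W1.I3
cycle 13: W0.I4
cycle 14: W0.I5

Answer: 15 cycles, utilization 13/15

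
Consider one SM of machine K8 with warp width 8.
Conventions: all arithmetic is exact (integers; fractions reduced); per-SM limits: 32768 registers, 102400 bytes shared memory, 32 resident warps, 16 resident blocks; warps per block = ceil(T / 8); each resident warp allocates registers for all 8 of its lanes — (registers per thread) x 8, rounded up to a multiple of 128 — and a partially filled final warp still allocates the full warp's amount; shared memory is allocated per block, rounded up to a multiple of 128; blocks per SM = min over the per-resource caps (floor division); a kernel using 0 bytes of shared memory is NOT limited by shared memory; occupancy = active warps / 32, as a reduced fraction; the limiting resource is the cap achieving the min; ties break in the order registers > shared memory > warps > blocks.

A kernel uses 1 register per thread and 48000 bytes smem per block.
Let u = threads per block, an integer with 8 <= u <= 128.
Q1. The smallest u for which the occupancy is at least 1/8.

Answer: u = 9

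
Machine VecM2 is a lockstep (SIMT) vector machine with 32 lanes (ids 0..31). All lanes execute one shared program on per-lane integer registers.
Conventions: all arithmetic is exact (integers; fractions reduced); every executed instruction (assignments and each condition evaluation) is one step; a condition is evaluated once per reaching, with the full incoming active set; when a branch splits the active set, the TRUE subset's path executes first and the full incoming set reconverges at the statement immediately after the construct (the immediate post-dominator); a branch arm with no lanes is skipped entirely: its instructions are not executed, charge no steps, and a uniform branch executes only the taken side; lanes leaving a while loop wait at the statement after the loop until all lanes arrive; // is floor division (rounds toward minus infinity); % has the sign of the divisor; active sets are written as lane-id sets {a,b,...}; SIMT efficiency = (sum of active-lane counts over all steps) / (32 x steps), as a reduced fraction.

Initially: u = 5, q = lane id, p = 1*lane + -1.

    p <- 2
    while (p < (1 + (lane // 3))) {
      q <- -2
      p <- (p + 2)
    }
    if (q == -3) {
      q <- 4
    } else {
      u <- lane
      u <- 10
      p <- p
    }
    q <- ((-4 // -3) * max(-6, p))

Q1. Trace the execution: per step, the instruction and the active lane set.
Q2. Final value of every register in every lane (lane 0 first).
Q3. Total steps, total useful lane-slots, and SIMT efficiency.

step 0: p <- 2                       {0,1,2,3,4,5,6,7,8,9,10,11,12,13,14,15,16,17,18,19,20,21,22,23,24,25,26,27,28,29,30,31}
step 1: eval (p < (1 + (lane // 3))) {0,1,2,3,4,5,6,7,8,9,10,11,12,13,14,15,16,17,18,19,20,21,22,23,24,25,26,27,28,29,30,31}
step 2: q <- -2                      {6,7,8,9,10,11,12,13,14,15,16,17,18,19,20,21,22,23,24,25,26,27,28,29,30,31}
step 3: p <- (p + 2)                 {6,7,8,9,10,11,12,13,14,15,16,17,18,19,20,21,22,23,24,25,26,27,28,29,30,31}
step 4: eval (p < (1 + (lane // 3))) {6,7,8,9,10,11,12,13,14,15,16,17,18,19,20,21,22,23,24,25,26,27,28,29,30,31}
step 5: q <- -2                      {12,13,14,15,16,17,18,19,20,21,22,23,24,25,26,27,28,29,30,31}
step 6: p <- (p + 2)                 {12,13,14,15,16,17,18,19,20,21,22,23,24,25,26,27,28,29,30,31}
step 7: eval (p < (1 + (lane // 3))) {12,13,14,15,16,17,18,19,20,21,22,23,24,25,26,27,28,29,30,31}
step 8: q <- -2                      {18,19,20,21,22,23,24,25,26,27,28,29,30,31}
step 9: p <- (p + 2)                 {18,19,20,21,22,23,24,25,26,27,28,29,30,31}
step 10: eval (p < (1 + (lane // 3))) {18,19,20,21,22,23,24,25,26,27,28,29,30,31}
step 11: q <- -2                      {24,25,26,27,28,29,30,31}
step 12: p <- (p + 2)                 {24,25,26,27,28,29,30,31}
step 13: eval (p < (1 + (lane // 3))) {24,25,26,27,28,29,30,31}
step 14: q <- -2                      {30,31}
step 15: p <- (p + 2)                 {30,31}
step 16: eval (p < (1 + (lane // 3))) {30,31}
step 17: eval (q == -3)               {0,1,2,3,4,5,6,7,8,9,10,11,12,13,14,15,16,17,18,19,20,21,22,23,24,25,26,27,28,29,30,31}
step 18: u <- lane                    {0,1,2,3,4,5,6,7,8,9,10,11,12,13,14,15,16,17,18,19,20,21,22,23,24,25,26,27,28,29,30,31}
step 19: u <- 10                      {0,1,2,3,4,5,6,7,8,9,10,11,12,13,14,15,16,17,18,19,20,21,22,23,24,25,26,27,28,29,30,31}
step 20: p <- p                       {0,1,2,3,4,5,6,7,8,9,10,11,12,13,14,15,16,17,18,19,20,21,22,23,24,25,26,27,28,29,30,31}
step 21: q <- ((-4 // -3) * max(-6, p)) {0,1,2,3,4,5,6,7,8,9,10,11,12,13,14,15,16,17,18,19,20,21,22,23,24,25,26,27,28,29,30,31}

Answer: 22 steps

u: 10,10,10,10,10,10,10,10,10,10,10,10,10,10,10,10,10,10,10,10,10,10,10,10,10,10,10,10,10,10,10,10
q: 2,2,2,2,2,2,4,4,4,4,4,4,6,6,6,6,6,6,8,8,8,8,8,8,10,10,10,10,10,10,12,12
p: 2,2,2,2,2,2,4,4,4,4,4,4,6,6,6,6,6,6,8,8,8,8,8,8,10,10,10,10,10,10,12,12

steps = 22; useful = 434; efficiency = 434/704 = 217/352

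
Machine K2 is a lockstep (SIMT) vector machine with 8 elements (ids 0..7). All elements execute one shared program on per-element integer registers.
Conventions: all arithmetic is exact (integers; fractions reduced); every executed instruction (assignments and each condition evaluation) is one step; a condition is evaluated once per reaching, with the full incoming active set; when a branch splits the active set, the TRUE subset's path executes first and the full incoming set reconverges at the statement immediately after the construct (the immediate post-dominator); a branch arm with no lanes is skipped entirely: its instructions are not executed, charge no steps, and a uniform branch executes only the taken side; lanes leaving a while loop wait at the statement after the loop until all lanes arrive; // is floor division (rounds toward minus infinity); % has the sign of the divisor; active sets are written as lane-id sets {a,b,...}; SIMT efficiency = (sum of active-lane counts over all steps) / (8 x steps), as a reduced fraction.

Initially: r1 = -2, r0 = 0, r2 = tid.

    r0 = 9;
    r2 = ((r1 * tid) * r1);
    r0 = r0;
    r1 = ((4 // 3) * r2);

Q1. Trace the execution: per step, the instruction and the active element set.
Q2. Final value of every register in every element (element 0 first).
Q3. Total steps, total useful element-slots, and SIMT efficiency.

step 0: r0 <- 9                      {0,1,2,3,4,5,6,7}
step 1: r2 <- ((r1 * tid) * r1)      {0,1,2,3,4,5,6,7}
step 2: r0 <- r0                     {0,1,2,3,4,5,6,7}
step 3: r1 <- ((4 // 3) * r2)        {0,1,2,3,4,5,6,7}

Answer: 4 steps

r1: 0,4,8,12,16,20,24,28
r0: 9,9,9,9,9,9,9,9
r2: 0,4,8,12,16,20,24,28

steps = 4; useful = 32; efficiency = 32/32 = 1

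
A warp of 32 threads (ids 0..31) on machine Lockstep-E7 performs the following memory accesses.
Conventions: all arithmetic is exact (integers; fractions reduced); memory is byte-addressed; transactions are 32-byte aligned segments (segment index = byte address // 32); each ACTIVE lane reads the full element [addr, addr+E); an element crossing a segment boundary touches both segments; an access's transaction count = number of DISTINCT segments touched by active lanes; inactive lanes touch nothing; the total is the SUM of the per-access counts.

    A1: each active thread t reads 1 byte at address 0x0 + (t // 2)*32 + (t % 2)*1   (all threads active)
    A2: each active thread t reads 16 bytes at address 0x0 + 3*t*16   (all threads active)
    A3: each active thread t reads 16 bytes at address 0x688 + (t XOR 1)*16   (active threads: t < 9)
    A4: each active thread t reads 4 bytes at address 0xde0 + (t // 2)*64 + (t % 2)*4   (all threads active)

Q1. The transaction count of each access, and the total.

A1: 16 transactions
A2: 32 transactions
A3: 6 transactions
A4: 16 transactions

Answer: 16,32,6,16; total 70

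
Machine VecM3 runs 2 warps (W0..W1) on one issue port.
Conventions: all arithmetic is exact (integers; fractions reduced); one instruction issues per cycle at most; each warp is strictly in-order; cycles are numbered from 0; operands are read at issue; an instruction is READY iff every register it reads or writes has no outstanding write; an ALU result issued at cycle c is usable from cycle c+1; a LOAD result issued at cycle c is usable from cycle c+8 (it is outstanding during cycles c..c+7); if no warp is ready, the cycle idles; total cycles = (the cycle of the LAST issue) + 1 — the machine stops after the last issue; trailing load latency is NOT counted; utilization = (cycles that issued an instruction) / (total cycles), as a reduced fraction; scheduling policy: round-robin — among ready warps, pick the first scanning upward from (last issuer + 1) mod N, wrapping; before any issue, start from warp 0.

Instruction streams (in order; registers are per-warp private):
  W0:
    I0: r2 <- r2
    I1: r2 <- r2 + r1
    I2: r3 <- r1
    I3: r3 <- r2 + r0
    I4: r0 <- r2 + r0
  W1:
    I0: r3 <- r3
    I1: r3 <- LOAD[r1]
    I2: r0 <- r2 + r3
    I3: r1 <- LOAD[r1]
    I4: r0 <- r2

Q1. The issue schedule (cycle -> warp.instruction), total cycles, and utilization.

cycle 0: W0.I0
cycle 1: W1.I0
cycle 2: W0.I1
cycle 3: W1.I1
cycle 4: W0.I2
cycle 5: W0.I3
cycle 6: W0.I4
cycle 7: idle
cycle 8: idle
cycle 9: idle
cycle 10: idle
cycle 11: W1.I2
cycle 12: W1.I3
cycle 13: W1.I4

Answer: 14 cycles, utilization 5/7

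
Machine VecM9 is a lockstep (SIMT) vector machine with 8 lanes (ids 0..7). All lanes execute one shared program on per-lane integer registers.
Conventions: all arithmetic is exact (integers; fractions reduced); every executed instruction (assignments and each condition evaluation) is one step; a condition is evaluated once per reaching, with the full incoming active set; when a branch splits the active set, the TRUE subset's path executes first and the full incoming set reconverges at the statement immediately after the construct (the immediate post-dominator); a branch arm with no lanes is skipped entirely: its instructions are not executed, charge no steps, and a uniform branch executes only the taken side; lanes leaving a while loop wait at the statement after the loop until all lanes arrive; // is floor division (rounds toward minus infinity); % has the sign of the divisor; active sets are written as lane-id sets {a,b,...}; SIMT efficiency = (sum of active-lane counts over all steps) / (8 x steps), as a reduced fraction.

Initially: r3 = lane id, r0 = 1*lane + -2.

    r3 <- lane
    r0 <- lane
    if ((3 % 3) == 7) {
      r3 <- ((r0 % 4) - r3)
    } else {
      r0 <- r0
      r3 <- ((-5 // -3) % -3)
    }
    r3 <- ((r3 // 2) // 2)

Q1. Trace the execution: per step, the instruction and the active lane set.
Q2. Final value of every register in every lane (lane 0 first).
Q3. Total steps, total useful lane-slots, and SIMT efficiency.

step 0: r3 <- lane                   {0,1,2,3,4,5,6,7}
step 1: r0 <- lane                   {0,1,2,3,4,5,6,7}
step 2: eval ((3 % 3) == 7)          {0,1,2,3,4,5,6,7}
step 3: r0 <- r0                     {0,1,2,3,4,5,6,7}
step 4: r3 <- ((-5 // -3) % -3)      {0,1,2,3,4,5,6,7}
step 5: r3 <- ((r3 // 2) // 2)       {0,1,2,3,4,5,6,7}

Answer: 6 steps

r3: -1,-1,-1,-1,-1,-1,-1,-1
r0: 0,1,2,3,4,5,6,7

steps = 6; useful = 48; efficiency = 48/48 = 1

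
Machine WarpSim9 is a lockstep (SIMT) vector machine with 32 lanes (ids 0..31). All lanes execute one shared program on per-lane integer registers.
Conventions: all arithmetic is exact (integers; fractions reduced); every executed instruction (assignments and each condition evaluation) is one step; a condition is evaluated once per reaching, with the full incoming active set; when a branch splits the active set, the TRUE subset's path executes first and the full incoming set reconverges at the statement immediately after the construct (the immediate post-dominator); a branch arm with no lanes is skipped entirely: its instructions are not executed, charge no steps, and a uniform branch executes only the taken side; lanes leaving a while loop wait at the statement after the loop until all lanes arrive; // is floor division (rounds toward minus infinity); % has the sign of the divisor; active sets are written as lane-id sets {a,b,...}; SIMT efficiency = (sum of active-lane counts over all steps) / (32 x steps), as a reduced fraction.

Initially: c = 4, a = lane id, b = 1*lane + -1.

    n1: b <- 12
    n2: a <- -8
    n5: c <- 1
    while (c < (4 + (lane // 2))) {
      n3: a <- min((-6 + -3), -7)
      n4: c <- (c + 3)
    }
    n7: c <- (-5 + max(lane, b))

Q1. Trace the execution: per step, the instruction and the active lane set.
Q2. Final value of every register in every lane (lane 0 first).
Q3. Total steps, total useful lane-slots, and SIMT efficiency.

step 0: b <- 12                      {0,1,2,3,4,5,6,7,8,9,10,11,12,13,14,15,16,17,18,19,20,21,22,23,24,25,26,27,28,29,30,31}
step 1: a <- -8                      {0,1,2,3,4,5,6,7,8,9,10,11,12,13,14,15,16,17,18,19,20,21,22,23,24,25,26,27,28,29,30,31}
step 2: c <- 1                       {0,1,2,3,4,5,6,7,8,9,10,11,12,13,14,15,16,17,18,19,20,21,22,23,24,25,26,27,28,29,30,31}
step 3: eval (c < (4 + (lane // 2))) {0,1,2,3,4,5,6,7,8,9,10,11,12,13,14,15,16,17,18,19,20,21,22,23,24,25,26,27,28,29,30,31}
step 4: a <- min((-6 + -3), -7)      {0,1,2,3,4,5,6,7,8,9,10,11,12,13,14,15,16,17,18,19,20,21,22,23,24,25,26,27,28,29,30,31}
step 5: c <- (c + 3)                 {0,1,2,3,4,5,6,7,8,9,10,11,12,13,14,15,16,17,18,19,20,21,22,23,24,25,26,27,28,29,30,31}
step 6: eval (c < (4 + (lane // 2))) {0,1,2,3,4,5,6,7,8,9,10,11,12,13,14,15,16,17,18,19,20,21,22,23,24,25,26,27,28,29,30,31}
step 7: a <- min((-6 + -3), -7)      {2,3,4,5,6,7,8,9,10,11,12,13,14,15,16,17,18,19,20,21,22,23,24,25,26,27,28,29,30,31}
step 8: c <- (c + 3)                 {2,3,4,5,6,7,8,9,10,11,12,13,14,15,16,17,18,19,20,21,22,23,24,25,26,27,28,29,30,31}
step 9: eval (c < (4 + (lane // 2))) {2,3,4,5,6,7,8,9,10,11,12,13,14,15,16,17,18,19,20,21,22,23,24,25,26,27,28,29,30,31}
step 10: a <- min((-6 + -3), -7)      {8,9,10,11,12,13,14,15,16,17,18,19,20,21,22,23,24,25,26,27,28,29,30,31}
step 11: c <- (c + 3)                 {8,9,10,11,12,13,14,15,16,17,18,19,20,21,22,23,24,25,26,27,28,29,30,31}
step 12: eval (c < (4 + (lane // 2))) {8,9,10,11,12,13,14,15,16,17,18,19,20,21,22,23,24,25,26,27,28,29,30,31}
step 13: a <- min((-6 + -3), -7)      {14,15,16,17,18,19,20,21,22,23,24,25,26,27,28,29,30,31}
step 14: c <- (c + 3)                 {14,15,16,17,18,19,20,21,22,23,24,25,26,27,28,29,30,31}
step 15: eval (c < (4 + (lane // 2))) {14,15,16,17,18,19,20,21,22,23,24,25,26,27,28,29,30,31}
step 16: a <- min((-6 + -3), -7)      {20,21,22,23,24,25,26,27,28,29,30,31}
step 17: c <- (c + 3)                 {20,21,22,23,24,25,26,27,28,29,30,31}
step 18: eval (c < (4 + (lane // 2))) {20,21,22,23,24,25,26,27,28,29,30,31}
step 19: a <- min((-6 + -3), -7)      {26,27,28,29,30,31}
step 20: c <- (c + 3)                 {26,27,28,29,30,31}
step 21: eval (c < (4 + (lane // 2))) {26,27,28,29,30,31}
step 22: c <- (-5 + max(lane, b))     {0,1,2,3,4,5,6,7,8,9,10,11,12,13,14,15,16,17,18,19,20,21,22,23,24,25,26,27,28,29,30,31}

Answer: 23 steps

c: 7,7,7,7,7,7,7,7,7,7,7,7,7,8,9,10,11,12,13,14,15,16,17,18,19,20,21,22,23,24,25,26
a: -9,-9,-9,-9,-9,-9,-9,-9,-9,-9,-9,-9,-9,-9,-9,-9,-9,-9,-9,-9,-9,-9,-9,-9,-9,-9,-9,-9,-9,-9,-9,-9
b: 12,12,12,12,12,12,12,12,12,12,12,12,12,12,12,12,12,12,12,12,12,12,12,12,12,12,12,12,12,12,12,12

steps = 23; useful = 526; efficiency = 526/736 = 263/368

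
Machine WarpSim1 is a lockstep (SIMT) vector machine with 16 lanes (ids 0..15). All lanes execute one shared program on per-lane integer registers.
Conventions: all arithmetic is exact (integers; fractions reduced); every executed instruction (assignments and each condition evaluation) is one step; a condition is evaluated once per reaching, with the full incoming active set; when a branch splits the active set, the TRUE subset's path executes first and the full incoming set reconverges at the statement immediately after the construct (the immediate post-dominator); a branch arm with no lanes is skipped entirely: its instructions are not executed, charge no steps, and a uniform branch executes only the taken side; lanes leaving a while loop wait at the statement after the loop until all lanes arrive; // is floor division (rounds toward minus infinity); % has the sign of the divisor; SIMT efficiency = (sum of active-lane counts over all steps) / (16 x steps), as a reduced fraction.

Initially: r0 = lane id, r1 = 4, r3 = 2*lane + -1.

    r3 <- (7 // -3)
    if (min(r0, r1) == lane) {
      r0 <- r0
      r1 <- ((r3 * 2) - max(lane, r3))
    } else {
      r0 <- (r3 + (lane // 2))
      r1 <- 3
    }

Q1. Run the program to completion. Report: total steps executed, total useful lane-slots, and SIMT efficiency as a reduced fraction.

Answer: 6 steps, 64 useful, 2/3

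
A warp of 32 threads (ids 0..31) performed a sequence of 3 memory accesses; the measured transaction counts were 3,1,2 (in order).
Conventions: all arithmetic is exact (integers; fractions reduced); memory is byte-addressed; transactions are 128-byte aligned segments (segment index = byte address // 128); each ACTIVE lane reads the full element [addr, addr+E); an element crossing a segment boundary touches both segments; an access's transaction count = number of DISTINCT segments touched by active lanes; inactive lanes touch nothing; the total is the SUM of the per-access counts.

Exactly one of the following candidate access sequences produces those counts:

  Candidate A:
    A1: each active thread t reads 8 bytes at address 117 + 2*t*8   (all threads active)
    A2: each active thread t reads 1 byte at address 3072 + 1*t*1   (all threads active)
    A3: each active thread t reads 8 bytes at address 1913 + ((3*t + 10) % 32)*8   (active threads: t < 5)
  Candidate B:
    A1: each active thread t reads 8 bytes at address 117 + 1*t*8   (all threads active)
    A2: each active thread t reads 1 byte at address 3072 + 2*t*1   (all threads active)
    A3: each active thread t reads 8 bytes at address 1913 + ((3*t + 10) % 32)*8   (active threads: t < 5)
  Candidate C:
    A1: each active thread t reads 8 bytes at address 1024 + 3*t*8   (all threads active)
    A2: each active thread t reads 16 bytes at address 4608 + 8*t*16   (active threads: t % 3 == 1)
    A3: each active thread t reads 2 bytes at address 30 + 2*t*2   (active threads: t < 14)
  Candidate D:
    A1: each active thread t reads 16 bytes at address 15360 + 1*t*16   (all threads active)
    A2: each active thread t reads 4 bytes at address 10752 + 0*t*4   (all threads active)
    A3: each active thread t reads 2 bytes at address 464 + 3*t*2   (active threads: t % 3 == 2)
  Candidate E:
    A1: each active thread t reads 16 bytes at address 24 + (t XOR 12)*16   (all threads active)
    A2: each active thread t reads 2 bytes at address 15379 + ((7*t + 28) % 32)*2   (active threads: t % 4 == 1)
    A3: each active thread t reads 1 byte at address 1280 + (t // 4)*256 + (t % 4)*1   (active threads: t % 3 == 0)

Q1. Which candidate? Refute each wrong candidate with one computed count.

A: A1 gives 5 transactions, not 3
C: A1 gives 6 transactions, not 3
D: A1 gives 4 transactions, not 3
E: A1 gives 5 transactions, not 3
B: all counts match (3,1,2)

Answer: B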